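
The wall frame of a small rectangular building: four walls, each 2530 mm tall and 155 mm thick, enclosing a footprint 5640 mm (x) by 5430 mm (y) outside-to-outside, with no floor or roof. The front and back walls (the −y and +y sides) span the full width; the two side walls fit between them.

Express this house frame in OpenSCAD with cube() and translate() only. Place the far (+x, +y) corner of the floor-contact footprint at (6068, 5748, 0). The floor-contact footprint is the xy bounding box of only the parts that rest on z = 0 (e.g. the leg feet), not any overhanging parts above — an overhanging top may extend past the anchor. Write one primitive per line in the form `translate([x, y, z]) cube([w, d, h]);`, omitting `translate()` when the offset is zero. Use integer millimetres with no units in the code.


translate([428, 318, 0]) cube([5640, 155, 2530]);
translate([428, 5593, 0]) cube([5640, 155, 2530]);
translate([428, 473, 0]) cube([155, 5120, 2530]);
translate([5913, 473, 0]) cube([155, 5120, 2530]);


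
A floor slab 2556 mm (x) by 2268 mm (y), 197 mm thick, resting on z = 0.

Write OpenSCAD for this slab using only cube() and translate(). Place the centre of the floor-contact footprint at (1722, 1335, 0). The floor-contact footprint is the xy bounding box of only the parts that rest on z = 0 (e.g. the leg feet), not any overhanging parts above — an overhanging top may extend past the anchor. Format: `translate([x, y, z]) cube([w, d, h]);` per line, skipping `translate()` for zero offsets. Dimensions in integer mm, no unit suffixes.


translate([444, 201, 0]) cube([2556, 2268, 197]);


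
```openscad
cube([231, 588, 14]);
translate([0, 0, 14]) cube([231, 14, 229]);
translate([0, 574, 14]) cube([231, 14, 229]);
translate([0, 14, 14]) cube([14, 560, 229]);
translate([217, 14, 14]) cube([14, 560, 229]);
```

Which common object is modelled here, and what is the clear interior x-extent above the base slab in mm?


An open box. The internal width is 203 mm.

A 231×588 base slab with four walls standing on it — an open box. The base is 231 mm wide and the walls are 14 mm thick, so the internal width is 231 − 2 × 14 = 203 mm.


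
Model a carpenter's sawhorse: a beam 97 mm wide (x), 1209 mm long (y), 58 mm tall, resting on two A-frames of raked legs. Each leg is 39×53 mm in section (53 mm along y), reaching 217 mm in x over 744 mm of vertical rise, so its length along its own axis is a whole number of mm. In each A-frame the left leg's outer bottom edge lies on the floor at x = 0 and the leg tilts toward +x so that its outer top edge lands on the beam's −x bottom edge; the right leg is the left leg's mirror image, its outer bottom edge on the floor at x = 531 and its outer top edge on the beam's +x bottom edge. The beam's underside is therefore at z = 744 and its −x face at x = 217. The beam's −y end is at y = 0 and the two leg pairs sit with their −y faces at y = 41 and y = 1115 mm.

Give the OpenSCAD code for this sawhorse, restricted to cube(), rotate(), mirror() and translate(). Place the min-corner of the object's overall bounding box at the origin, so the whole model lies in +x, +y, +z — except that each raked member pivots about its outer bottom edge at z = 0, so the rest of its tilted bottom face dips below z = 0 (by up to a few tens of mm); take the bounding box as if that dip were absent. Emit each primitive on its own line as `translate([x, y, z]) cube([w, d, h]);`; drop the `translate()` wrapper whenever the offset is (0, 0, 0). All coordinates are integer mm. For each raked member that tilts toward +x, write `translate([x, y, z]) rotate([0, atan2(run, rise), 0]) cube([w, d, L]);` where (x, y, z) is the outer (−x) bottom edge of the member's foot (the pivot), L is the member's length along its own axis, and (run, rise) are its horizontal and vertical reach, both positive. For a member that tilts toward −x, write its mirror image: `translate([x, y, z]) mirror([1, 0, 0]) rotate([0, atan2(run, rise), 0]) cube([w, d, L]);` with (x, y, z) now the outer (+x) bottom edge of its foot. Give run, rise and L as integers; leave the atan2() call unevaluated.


translate([217, 0, 744]) cube([97, 1209, 58]);
translate([0, 41, 0]) rotate([0, atan2(217, 744), 0]) cube([39, 53, 775]);
translate([531, 41, 0]) mirror([1, 0, 0]) rotate([0, atan2(217, 744), 0]) cube([39, 53, 775]);
translate([0, 1115, 0]) rotate([0, atan2(217, 744), 0]) cube([39, 53, 775]);
translate([531, 1115, 0]) mirror([1, 0, 0]) rotate([0, atan2(217, 744), 0]) cube([39, 53, 775]);


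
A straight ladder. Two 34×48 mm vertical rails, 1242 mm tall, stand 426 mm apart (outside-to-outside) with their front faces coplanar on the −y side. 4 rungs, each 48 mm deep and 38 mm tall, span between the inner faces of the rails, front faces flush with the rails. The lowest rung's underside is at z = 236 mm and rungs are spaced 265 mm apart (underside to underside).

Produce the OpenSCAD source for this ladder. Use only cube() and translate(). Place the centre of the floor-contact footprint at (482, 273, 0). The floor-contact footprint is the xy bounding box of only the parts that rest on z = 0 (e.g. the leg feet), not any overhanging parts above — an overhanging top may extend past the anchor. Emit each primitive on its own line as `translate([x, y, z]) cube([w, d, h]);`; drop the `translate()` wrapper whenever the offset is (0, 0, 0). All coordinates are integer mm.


// rung span = 426 - 2*34 = 358
// rung[k] z = 236 + k*265
translate([269, 249, 0]) cube([34, 48, 1242]);
translate([661, 249, 0]) cube([34, 48, 1242]);
translate([303, 249, 236]) cube([358, 48, 38]);
translate([303, 249, 501]) cube([358, 48, 38]);
translate([303, 249, 766]) cube([358, 48, 38]);
translate([303, 249, 1031]) cube([358, 48, 38]);


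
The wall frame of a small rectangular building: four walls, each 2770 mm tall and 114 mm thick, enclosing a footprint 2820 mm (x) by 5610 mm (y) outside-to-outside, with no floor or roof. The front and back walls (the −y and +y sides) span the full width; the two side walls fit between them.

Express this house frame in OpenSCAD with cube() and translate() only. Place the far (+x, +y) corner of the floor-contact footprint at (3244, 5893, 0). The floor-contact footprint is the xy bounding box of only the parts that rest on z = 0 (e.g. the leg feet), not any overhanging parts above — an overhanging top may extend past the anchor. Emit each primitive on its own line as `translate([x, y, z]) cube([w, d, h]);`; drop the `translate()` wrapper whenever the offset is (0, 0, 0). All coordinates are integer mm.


translate([424, 283, 0]) cube([2820, 114, 2770]);
translate([424, 5779, 0]) cube([2820, 114, 2770]);
translate([424, 397, 0]) cube([114, 5382, 2770]);
translate([3130, 397, 0]) cube([114, 5382, 2770]);


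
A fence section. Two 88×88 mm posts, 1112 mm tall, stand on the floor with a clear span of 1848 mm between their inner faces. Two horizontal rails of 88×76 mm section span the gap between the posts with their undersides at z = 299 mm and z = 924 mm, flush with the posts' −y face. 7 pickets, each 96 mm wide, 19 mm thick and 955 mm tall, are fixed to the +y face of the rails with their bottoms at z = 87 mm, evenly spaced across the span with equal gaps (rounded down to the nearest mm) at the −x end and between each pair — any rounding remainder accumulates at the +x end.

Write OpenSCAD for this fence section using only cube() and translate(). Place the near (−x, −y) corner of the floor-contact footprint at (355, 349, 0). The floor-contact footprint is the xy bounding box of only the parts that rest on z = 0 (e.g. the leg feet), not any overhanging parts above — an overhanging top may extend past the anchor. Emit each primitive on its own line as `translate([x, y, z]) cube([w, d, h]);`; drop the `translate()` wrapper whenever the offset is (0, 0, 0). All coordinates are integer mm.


translate([355, 349, 0]) cube([88, 88, 1112]);
translate([2291, 349, 0]) cube([88, 88, 1112]);
translate([443, 349, 299]) cube([1848, 88, 76]);
translate([443, 349, 924]) cube([1848, 88, 76]);
translate([590, 437, 87]) cube([96, 19, 955]);
translate([833, 437, 87]) cube([96, 19, 955]);
translate([1076, 437, 87]) cube([96, 19, 955]);
translate([1319, 437, 87]) cube([96, 19, 955]);
translate([1562, 437, 87]) cube([96, 19, 955]);
translate([1805, 437, 87]) cube([96, 19, 955]);
translate([2048, 437, 87]) cube([96, 19, 955]);


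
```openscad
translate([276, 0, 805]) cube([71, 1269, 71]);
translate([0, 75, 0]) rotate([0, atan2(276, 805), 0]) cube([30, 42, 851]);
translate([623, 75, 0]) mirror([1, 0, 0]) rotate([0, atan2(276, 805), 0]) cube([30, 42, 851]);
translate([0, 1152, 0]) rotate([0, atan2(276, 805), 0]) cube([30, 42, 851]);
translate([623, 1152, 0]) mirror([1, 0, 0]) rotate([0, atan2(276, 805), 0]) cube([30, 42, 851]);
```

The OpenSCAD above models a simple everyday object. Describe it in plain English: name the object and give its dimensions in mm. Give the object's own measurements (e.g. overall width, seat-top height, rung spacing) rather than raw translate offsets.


A sawhorse. A 71×1269×71 mm beam (x, y, z) sits on two A-frame leg pairs. Each pair is two raked legs of 30×42 mm section (42 mm along y) splaying symmetrically in x. Each leg rises 805 mm vertically over 276 mm of horizontal reach and is 851 mm long along its own axis. Every leg's outer bottom edge rests on the floor and its outer top edge meets a bottom edge of the beam — the left legs (tilting toward +x) meet the beam's −x bottom edge, the right legs (their mirror images, tilting toward −x) meet its +x bottom edge — so the leg tops tuck under the beam, the beam's underside is 805 mm above the floor, and the feet are 623 mm apart outside-to-outside with the beam centred between them. The two leg pairs are set in 75 mm from either end of the beam.


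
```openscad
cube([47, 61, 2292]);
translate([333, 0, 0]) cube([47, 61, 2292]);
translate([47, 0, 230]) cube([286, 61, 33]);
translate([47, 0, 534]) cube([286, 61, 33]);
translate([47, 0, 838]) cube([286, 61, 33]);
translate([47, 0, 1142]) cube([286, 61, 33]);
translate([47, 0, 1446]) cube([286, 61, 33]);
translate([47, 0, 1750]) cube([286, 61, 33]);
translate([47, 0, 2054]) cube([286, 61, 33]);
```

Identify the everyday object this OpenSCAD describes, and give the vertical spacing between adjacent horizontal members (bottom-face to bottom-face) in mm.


A ladder. The rung spacing is 304 mm.

Two tall 47×61 posts with 7 short bars between them — a ladder. Adjacent rungs sit at z = 230 and z = 534, so the spacing is 534 − 230 = 304 mm.


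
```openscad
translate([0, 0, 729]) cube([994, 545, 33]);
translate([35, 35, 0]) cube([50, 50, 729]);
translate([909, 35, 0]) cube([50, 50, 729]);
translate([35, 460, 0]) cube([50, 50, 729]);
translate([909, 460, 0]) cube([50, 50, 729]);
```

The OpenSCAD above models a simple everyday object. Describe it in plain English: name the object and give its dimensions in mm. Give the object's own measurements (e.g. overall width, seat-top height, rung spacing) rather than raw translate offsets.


A table: top 994 mm (x) × 545 mm (y), 33 mm thick, upper face at z = 762 mm, on four 50×50 mm square legs, each inset 35 mm from the nearest pair of top edges from z = 0 to the bottom of the top.


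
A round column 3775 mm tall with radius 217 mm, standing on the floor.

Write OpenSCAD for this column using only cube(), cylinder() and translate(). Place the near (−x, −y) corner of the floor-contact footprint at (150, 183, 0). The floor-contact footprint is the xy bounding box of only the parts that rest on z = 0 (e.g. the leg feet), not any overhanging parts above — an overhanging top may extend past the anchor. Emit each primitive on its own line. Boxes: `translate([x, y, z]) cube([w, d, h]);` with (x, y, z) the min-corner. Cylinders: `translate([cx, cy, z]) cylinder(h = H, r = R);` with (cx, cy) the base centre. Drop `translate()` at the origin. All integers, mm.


translate([367, 400, 0]) cylinder(h = 3775, r = 217);


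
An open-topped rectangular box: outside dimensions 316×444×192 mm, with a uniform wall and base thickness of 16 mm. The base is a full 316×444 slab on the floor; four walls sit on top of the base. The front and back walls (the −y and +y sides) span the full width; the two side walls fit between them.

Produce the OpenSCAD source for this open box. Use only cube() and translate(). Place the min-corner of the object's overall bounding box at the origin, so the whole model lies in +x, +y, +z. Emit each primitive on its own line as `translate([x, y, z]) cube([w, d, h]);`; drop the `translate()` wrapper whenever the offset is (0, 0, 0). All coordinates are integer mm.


cube([316, 444, 16]);
translate([0, 0, 16]) cube([316, 16, 176]);
translate([0, 428, 16]) cube([316, 16, 176]);
translate([0, 16, 16]) cube([16, 412, 176]);
translate([300, 16, 16]) cube([16, 412, 176]);


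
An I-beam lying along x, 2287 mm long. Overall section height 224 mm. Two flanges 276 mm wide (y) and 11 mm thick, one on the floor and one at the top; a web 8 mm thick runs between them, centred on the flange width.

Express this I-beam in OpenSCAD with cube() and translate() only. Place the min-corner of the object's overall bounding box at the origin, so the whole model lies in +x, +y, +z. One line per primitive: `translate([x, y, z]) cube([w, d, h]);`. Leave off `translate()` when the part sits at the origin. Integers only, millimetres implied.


cube([2287, 276, 11]);
translate([0, 134, 11]) cube([2287, 8, 202]);
translate([0, 0, 213]) cube([2287, 276, 11]);


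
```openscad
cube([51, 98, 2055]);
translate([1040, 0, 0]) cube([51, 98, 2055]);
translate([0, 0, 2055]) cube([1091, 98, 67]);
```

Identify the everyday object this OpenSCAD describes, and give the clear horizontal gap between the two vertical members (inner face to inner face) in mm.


A door frame. The clear opening width is 989 mm.

Two 2055 mm tall posts with a header on top — a door frame. The left jamb is 51 mm wide at x = 0; the right jamb starts at x = 1040. The clear opening is 1040 − 51 = 989 mm.


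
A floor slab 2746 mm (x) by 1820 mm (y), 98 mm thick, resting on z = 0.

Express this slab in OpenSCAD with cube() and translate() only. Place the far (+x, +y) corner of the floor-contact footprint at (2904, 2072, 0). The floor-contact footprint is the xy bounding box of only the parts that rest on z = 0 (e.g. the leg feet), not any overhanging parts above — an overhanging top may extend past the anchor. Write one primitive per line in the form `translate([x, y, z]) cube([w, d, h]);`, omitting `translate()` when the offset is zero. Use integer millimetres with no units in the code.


translate([158, 252, 0]) cube([2746, 1820, 98]);


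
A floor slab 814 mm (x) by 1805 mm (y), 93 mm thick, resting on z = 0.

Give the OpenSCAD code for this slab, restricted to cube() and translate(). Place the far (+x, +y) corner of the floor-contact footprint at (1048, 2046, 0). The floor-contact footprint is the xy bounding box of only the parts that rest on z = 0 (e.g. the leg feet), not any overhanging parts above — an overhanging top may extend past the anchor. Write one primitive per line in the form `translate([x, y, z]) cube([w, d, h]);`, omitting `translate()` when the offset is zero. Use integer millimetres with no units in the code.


translate([234, 241, 0]) cube([814, 1805, 93]);


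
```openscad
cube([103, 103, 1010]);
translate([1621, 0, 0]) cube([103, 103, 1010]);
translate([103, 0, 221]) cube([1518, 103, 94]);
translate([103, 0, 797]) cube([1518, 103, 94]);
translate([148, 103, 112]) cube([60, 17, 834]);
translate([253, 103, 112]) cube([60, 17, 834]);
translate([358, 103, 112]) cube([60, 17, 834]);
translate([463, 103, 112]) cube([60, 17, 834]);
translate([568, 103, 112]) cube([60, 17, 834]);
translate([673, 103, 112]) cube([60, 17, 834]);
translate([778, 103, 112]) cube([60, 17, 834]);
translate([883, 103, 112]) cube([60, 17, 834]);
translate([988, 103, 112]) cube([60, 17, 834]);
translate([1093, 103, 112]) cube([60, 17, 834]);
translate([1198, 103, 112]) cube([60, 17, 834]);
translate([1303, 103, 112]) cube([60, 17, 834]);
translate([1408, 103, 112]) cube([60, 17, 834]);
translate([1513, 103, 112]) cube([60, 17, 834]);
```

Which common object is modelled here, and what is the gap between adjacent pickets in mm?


A fence section. The picket gap is 45 mm.

Two posts, two rails, 14 pickets — a fence section. Span 1518 mm holds 14 pickets of 60 mm with 15 equal gaps: ⌊(1518 − 14·60) / 15⌋ = 45 mm.


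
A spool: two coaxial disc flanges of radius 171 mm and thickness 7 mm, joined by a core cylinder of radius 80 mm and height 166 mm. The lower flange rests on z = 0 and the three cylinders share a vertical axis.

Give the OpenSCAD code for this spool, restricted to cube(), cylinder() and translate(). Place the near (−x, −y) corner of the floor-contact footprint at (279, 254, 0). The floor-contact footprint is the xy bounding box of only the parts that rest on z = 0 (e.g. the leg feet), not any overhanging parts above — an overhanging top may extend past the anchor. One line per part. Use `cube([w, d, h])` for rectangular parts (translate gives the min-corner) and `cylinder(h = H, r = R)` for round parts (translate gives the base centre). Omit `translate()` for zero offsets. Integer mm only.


translate([450, 425, 0]) cylinder(h = 7, r = 171);
translate([450, 425, 7]) cylinder(h = 166, r = 80);
translate([450, 425, 173]) cylinder(h = 7, r = 171);


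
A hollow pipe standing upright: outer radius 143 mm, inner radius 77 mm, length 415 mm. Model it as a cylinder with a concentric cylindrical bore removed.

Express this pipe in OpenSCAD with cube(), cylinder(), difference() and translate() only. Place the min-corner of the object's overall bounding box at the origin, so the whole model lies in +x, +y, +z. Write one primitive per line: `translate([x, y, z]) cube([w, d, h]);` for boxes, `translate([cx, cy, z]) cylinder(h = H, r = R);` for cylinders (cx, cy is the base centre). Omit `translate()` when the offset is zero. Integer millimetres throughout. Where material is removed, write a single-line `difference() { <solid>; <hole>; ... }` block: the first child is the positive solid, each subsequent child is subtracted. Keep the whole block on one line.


difference() { translate([143, 143, 0]) cylinder(h = 415, r = 143); translate([143, 143, 0]) cylinder(h = 415, r = 77); }


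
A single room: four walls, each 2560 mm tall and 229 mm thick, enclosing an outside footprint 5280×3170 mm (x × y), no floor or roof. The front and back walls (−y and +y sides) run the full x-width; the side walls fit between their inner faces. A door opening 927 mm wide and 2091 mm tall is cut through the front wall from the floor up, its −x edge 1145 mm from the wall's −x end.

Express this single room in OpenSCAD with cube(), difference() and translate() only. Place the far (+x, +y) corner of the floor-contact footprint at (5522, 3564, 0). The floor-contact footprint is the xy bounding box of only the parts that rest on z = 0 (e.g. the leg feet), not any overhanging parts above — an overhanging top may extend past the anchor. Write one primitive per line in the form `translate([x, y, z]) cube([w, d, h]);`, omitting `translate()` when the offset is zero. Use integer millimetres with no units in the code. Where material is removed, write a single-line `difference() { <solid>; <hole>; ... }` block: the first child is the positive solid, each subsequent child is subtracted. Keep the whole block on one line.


difference() { translate([242, 394, 0]) cube([5280, 229, 2560]); translate([1387, 394, 0]) cube([927, 229, 2091]); }
translate([242, 3335, 0]) cube([5280, 229, 2560]);
translate([242, 623, 0]) cube([229, 2712, 2560]);
translate([5293, 623, 0]) cube([229, 2712, 2560]);


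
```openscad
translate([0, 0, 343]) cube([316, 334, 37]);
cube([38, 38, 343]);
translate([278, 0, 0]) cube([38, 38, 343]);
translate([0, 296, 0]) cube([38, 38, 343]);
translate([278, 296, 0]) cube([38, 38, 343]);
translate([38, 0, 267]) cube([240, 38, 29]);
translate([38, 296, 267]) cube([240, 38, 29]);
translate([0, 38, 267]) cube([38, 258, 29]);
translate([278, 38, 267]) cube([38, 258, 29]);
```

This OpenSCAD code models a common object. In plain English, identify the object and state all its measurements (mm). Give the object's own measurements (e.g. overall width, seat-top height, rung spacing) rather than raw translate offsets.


A simple wooden stool: a rectangular seat 316 mm (x) by 334 mm (y), 37 mm thick, top face at z = 380 mm, on four square legs, each 38×38 mm in cross-section. The legs rest on z = 0, each flush with a corner of the seat. Four stretchers, 38 mm wide and 29 mm tall, connect adjacent legs with their undersides at z = 267 mm, each running between the inner faces of the legs it joins and aligned with the legs' outer faces on the other axis.


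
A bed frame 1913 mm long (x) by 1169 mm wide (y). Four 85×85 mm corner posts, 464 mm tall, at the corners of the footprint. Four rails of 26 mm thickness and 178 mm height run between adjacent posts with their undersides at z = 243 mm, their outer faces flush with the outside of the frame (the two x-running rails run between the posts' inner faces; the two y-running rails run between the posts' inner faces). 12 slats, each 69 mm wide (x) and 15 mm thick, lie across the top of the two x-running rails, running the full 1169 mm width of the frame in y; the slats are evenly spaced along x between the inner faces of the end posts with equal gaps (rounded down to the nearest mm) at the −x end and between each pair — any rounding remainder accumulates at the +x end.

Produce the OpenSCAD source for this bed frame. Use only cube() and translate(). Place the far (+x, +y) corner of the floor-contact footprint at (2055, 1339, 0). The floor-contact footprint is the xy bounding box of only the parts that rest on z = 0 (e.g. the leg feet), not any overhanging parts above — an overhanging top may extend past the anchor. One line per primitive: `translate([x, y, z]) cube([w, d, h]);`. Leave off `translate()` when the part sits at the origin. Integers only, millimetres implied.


translate([142, 170, 0]) cube([85, 85, 464]);
translate([142, 1254, 0]) cube([85, 85, 464]);
translate([1970, 170, 0]) cube([85, 85, 464]);
translate([1970, 1254, 0]) cube([85, 85, 464]);
translate([227, 170, 243]) cube([1743, 26, 178]);
translate([227, 1313, 243]) cube([1743, 26, 178]);
translate([142, 255, 243]) cube([26, 999, 178]);
translate([2029, 255, 243]) cube([26, 999, 178]);
translate([297, 170, 421]) cube([69, 1169, 15]);
translate([436, 170, 421]) cube([69, 1169, 15]);
translate([575, 170, 421]) cube([69, 1169, 15]);
translate([714, 170, 421]) cube([69, 1169, 15]);
translate([853, 170, 421]) cube([69, 1169, 15]);
translate([992, 170, 421]) cube([69, 1169, 15]);
translate([1131, 170, 421]) cube([69, 1169, 15]);
translate([1270, 170, 421]) cube([69, 1169, 15]);
translate([1409, 170, 421]) cube([69, 1169, 15]);
translate([1548, 170, 421]) cube([69, 1169, 15]);
translate([1687, 170, 421]) cube([69, 1169, 15]);
translate([1826, 170, 421]) cube([69, 1169, 15]);


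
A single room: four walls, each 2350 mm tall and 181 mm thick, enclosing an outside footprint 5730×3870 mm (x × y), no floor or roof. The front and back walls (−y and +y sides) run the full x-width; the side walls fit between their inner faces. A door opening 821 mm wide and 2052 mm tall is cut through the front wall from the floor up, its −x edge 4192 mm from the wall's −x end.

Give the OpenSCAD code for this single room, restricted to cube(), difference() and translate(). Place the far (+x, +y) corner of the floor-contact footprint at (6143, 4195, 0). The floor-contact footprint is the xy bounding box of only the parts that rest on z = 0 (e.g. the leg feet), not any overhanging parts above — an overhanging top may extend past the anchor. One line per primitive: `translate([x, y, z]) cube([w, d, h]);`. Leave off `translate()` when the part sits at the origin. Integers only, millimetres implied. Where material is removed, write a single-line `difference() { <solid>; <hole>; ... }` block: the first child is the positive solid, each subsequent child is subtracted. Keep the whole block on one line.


difference() { translate([413, 325, 0]) cube([5730, 181, 2350]); translate([4605, 325, 0]) cube([821, 181, 2052]); }
translate([413, 4014, 0]) cube([5730, 181, 2350]);
translate([413, 506, 0]) cube([181, 3508, 2350]);
translate([5962, 506, 0]) cube([181, 3508, 2350]);


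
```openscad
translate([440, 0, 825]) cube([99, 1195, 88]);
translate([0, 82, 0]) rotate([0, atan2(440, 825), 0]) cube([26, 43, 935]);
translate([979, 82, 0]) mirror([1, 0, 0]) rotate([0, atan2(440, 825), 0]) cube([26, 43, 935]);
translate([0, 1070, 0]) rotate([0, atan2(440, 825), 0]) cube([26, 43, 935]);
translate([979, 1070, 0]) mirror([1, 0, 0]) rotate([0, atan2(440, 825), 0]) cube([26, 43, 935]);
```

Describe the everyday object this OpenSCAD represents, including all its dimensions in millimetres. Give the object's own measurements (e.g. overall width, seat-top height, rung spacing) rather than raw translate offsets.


A sawhorse. A 99×1195×88 mm beam (x, y, z) sits on two A-frame leg pairs. Each pair is two raked legs of 26×43 mm section (43 mm along y) splaying symmetrically in x. Each leg rises 825 mm vertically over 440 mm of horizontal reach and is 935 mm long along its own axis. Every leg's outer bottom edge rests on the floor and its outer top edge meets a bottom edge of the beam — the left legs (tilting toward +x) meet the beam's −x bottom edge, the right legs (their mirror images, tilting toward −x) meet its +x bottom edge — so the leg tops tuck under the beam, the beam's underside is 825 mm above the floor, and the feet are 979 mm apart outside-to-outside with the beam centred between them. The two leg pairs are set in 82 mm from either end of the beam.


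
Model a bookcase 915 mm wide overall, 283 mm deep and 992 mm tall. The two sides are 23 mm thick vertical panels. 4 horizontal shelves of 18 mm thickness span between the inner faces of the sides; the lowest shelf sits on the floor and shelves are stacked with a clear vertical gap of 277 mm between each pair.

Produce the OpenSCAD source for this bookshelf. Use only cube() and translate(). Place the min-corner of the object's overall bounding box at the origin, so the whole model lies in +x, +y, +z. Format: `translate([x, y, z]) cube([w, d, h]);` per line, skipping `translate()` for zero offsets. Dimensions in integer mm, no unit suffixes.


cube([23, 283, 992]);
translate([892, 0, 0]) cube([23, 283, 992]);
translate([23, 0, 0]) cube([869, 283, 18]);
translate([23, 0, 295]) cube([869, 283, 18]);
translate([23, 0, 590]) cube([869, 283, 18]);
translate([23, 0, 885]) cube([869, 283, 18]);


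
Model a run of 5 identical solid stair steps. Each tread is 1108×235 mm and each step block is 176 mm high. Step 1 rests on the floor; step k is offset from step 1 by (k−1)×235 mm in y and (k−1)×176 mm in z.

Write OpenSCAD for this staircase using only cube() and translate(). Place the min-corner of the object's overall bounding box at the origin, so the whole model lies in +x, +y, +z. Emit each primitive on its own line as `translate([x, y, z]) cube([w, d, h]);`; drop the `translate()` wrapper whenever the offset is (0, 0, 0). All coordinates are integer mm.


cube([1108, 235, 176]);
translate([0, 235, 176]) cube([1108, 235, 176]);
translate([0, 470, 352]) cube([1108, 235, 176]);
translate([0, 705, 528]) cube([1108, 235, 176]);
translate([0, 940, 704]) cube([1108, 235, 176]);


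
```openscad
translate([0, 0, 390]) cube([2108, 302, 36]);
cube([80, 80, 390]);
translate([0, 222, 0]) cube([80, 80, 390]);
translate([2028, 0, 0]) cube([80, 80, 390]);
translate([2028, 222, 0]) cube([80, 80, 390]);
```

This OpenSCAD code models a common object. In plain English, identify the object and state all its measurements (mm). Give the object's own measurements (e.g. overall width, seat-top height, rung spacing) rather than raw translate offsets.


A bench: a 2108×302 mm seat slab, 36 mm thick, top at z = 426 mm, on four 80×80 mm square legs flush with the seat corners and standing on z = 0.


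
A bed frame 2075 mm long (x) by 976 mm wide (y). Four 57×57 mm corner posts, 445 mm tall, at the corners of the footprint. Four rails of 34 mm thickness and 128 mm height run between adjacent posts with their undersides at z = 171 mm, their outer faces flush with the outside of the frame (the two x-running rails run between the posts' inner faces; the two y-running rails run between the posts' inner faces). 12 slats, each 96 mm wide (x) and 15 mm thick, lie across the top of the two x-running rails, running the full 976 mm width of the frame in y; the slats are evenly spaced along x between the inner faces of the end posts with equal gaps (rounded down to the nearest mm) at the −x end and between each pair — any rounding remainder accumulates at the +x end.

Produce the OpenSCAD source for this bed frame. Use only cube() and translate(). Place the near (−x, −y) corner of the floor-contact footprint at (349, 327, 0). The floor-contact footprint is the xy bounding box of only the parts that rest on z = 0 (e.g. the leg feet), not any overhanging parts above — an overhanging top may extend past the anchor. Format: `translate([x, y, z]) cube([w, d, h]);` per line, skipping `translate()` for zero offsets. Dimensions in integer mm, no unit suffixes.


// slat z = rail_z + rail_h = 171 + 128 = 299
// slat gap = ⌊(1961 − 12·96) / 13⌋ = 62
translate([349, 327, 0]) cube([57, 57, 445]);
translate([349, 1246, 0]) cube([57, 57, 445]);
translate([2367, 327, 0]) cube([57, 57, 445]);
translate([2367, 1246, 0]) cube([57, 57, 445]);
translate([406, 327, 171]) cube([1961, 34, 128]);
translate([406, 1269, 171]) cube([1961, 34, 128]);
translate([349, 384, 171]) cube([34, 862, 128]);
translate([2390, 384, 171]) cube([34, 862, 128]);
translate([468, 327, 299]) cube([96, 976, 15]);
translate([626, 327, 299]) cube([96, 976, 15]);
translate([784, 327, 299]) cube([96, 976, 15]);
translate([942, 327, 299]) cube([96, 976, 15]);
translate([1100, 327, 299]) cube([96, 976, 15]);
translate([1258, 327, 299]) cube([96, 976, 15]);
translate([1416, 327, 299]) cube([96, 976, 15]);
translate([1574, 327, 299]) cube([96, 976, 15]);
translate([1732, 327, 299]) cube([96, 976, 15]);
translate([1890, 327, 299]) cube([96, 976, 15]);
translate([2048, 327, 299]) cube([96, 976, 15]);
translate([2206, 327, 299]) cube([96, 976, 15]);


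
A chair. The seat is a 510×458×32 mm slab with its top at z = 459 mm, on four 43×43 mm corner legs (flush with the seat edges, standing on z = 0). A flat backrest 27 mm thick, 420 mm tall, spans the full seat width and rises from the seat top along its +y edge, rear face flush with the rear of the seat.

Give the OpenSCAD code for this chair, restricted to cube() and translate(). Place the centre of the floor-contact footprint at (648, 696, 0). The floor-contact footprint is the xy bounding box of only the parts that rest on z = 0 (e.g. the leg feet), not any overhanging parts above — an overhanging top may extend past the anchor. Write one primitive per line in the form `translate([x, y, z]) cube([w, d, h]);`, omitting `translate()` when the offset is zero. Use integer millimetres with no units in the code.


// leg_h = 459 - 32 = 427
translate([393, 467, 427]) cube([510, 458, 32]);
translate([393, 467, 0]) cube([43, 43, 427]);
translate([860, 467, 0]) cube([43, 43, 427]);
translate([393, 882, 0]) cube([43, 43, 427]);
translate([860, 882, 0]) cube([43, 43, 427]);
translate([393, 898, 459]) cube([510, 27, 420]);


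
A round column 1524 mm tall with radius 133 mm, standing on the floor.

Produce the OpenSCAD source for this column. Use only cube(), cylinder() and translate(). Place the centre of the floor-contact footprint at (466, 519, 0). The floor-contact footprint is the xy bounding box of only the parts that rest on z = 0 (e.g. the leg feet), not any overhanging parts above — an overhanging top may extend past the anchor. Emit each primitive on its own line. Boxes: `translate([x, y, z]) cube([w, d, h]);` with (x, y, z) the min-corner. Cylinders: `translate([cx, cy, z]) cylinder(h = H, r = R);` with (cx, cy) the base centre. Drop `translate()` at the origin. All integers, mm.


translate([466, 519, 0]) cylinder(h = 1524, r = 133);


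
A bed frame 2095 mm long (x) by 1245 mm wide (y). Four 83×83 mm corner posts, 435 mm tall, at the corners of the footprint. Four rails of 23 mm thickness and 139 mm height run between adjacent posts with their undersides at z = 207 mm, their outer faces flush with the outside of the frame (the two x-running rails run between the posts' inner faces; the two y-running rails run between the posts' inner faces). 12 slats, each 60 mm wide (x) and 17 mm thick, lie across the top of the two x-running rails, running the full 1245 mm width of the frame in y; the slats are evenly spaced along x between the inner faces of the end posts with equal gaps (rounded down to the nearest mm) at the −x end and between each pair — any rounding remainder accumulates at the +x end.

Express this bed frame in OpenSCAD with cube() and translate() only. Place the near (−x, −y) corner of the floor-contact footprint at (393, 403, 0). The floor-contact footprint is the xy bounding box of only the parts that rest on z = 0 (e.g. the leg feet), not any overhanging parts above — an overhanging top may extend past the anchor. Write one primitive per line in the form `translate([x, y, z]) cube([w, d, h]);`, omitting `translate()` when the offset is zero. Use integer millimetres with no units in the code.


translate([393, 403, 0]) cube([83, 83, 435]);
translate([393, 1565, 0]) cube([83, 83, 435]);
translate([2405, 403, 0]) cube([83, 83, 435]);
translate([2405, 1565, 0]) cube([83, 83, 435]);
translate([476, 403, 207]) cube([1929, 23, 139]);
translate([476, 1625, 207]) cube([1929, 23, 139]);
translate([393, 486, 207]) cube([23, 1079, 139]);
translate([2465, 486, 207]) cube([23, 1079, 139]);
translate([569, 403, 346]) cube([60, 1245, 17]);
translate([722, 403, 346]) cube([60, 1245, 17]);
translate([875, 403, 346]) cube([60, 1245, 17]);
translate([1028, 403, 346]) cube([60, 1245, 17]);
translate([1181, 403, 346]) cube([60, 1245, 17]);
translate([1334, 403, 346]) cube([60, 1245, 17]);
translate([1487, 403, 346]) cube([60, 1245, 17]);
translate([1640, 403, 346]) cube([60, 1245, 17]);
translate([1793, 403, 346]) cube([60, 1245, 17]);
translate([1946, 403, 346]) cube([60, 1245, 17]);
translate([2099, 403, 346]) cube([60, 1245, 17]);
translate([2252, 403, 346]) cube([60, 1245, 17]);


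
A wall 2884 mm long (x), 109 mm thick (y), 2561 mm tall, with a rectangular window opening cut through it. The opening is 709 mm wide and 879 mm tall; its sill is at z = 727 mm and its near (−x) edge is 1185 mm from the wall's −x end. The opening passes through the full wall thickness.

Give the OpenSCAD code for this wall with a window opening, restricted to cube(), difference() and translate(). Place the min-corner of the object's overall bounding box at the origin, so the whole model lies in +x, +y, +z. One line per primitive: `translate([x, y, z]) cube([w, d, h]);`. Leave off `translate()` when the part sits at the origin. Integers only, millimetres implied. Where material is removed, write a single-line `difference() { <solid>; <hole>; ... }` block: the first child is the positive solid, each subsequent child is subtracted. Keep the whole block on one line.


difference() { cube([2884, 109, 2561]); translate([1185, 0, 727]) cube([709, 109, 879]); }


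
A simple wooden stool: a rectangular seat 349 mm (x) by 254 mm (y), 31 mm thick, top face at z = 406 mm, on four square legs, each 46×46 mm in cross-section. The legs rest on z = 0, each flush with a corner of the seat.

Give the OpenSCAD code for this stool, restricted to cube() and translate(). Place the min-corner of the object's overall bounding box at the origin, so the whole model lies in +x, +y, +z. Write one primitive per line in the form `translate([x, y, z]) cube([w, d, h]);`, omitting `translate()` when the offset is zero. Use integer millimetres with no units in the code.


translate([0, 0, 375]) cube([349, 254, 31]);
cube([46, 46, 375]);
translate([303, 0, 0]) cube([46, 46, 375]);
translate([0, 208, 0]) cube([46, 46, 375]);
translate([303, 208, 0]) cube([46, 46, 375]);


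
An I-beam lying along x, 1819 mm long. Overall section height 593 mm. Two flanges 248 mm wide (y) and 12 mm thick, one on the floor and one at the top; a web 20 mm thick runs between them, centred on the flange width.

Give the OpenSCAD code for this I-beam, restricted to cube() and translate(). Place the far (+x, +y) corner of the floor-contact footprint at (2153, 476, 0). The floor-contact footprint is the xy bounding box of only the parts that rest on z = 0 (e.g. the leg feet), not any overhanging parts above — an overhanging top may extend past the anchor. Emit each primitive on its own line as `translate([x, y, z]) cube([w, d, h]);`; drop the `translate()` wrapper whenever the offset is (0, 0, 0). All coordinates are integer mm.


translate([334, 228, 0]) cube([1819, 248, 12]);
translate([334, 342, 12]) cube([1819, 20, 569]);
translate([334, 228, 581]) cube([1819, 248, 12]);


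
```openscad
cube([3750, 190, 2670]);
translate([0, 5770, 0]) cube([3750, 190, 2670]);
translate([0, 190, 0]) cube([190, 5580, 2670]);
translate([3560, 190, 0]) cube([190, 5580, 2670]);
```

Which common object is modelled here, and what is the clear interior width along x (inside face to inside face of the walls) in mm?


A house (or room) frame. The interior width is 3370 mm.

Four 2670 mm walls enclosing a rectangle with no floor or roof — a room or house frame. Outside width is 3750 mm and wall thickness is 190 mm, so the interior width is 3750 − 2 × 190 = 3370 mm.


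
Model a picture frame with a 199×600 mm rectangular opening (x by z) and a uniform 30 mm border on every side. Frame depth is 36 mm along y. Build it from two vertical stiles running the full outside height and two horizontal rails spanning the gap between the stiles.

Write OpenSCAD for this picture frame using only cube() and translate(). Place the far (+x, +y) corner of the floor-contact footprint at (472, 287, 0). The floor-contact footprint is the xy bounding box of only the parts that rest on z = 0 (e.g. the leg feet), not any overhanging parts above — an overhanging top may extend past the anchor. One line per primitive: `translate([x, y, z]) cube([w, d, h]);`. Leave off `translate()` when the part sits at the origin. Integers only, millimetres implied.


translate([213, 251, 0]) cube([30, 36, 660]);
translate([442, 251, 0]) cube([30, 36, 660]);
translate([243, 251, 0]) cube([199, 36, 30]);
translate([243, 251, 630]) cube([199, 36, 30]);


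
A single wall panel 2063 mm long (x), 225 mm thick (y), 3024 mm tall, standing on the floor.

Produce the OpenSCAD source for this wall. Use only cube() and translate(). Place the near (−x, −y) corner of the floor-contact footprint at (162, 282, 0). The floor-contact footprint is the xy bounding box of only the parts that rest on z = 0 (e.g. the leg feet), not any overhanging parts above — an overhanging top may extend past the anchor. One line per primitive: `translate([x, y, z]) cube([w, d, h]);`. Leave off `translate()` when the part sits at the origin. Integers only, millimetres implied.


translate([162, 282, 0]) cube([2063, 225, 3024]);


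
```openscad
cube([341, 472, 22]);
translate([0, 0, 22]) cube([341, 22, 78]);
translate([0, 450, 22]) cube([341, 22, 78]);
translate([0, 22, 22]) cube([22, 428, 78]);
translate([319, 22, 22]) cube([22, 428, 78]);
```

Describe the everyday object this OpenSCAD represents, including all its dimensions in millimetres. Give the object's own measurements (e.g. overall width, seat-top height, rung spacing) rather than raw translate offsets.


An open-topped rectangular box: outside dimensions 341×472×100 mm, with a uniform wall and base thickness of 22 mm. The base is a full 341×472 slab on the floor; four walls sit on top of the base. The front and back walls (the −y and +y sides) span the full width; the two side walls fit between them.
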